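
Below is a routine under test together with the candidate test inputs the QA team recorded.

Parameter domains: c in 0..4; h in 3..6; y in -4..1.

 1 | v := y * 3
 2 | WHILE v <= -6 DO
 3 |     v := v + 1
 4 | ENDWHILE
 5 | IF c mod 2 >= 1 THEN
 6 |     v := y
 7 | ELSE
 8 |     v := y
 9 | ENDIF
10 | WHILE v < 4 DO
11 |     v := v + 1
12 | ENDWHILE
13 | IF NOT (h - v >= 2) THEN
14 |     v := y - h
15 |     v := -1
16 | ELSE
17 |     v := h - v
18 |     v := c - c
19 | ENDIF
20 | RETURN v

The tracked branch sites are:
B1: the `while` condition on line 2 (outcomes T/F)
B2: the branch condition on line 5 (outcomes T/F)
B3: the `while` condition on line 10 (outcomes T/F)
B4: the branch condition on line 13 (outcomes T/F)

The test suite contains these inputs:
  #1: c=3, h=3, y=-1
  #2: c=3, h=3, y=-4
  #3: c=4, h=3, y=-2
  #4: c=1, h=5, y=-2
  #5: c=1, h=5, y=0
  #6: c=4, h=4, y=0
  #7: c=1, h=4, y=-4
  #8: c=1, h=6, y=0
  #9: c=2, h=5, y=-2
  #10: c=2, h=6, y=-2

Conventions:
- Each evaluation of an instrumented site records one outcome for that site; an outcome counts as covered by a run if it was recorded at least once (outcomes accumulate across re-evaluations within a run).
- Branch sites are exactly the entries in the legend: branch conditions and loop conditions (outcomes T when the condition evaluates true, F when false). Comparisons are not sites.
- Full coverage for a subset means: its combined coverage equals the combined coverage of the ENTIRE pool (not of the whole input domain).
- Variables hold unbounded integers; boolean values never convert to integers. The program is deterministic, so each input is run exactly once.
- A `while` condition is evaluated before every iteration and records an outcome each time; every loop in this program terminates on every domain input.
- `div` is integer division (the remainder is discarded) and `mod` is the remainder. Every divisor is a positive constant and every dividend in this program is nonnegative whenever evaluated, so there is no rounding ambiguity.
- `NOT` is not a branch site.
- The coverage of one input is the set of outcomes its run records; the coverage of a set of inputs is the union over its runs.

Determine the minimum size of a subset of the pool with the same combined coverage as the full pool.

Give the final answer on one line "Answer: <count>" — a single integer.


input #1 (c=3, h=3, y=-1): events B1->F, B2->T, B3->T, B3->T, B3->T, B3->T, B3->T, B3->F, B4->T; covers B1=F, B2=T, B3=T, B3=F, B4=T
input #2 (c=3, h=3, y=-4): events B1->T, B1->T, B1->T, B1->T, B1->T, B1->T, B1->T, B1->F, B2->T, B3->T, B3->T, B3->T, B3->T, B3->T, ...; covers B1=T, B1=F, B2=T, B3=T, B3=F, B4=T
input #3 (c=4, h=3, y=-2): events B1->T, B1->F, B2->F, B3->T, B3->T, B3->T, B3->T, B3->T, B3->T, B3->F, B4->T; covers B1=T, B1=F, B2=F, B3=T, B3=F, B4=T
input #4 (c=1, h=5, y=-2): events B1->T, B1->F, B2->T, B3->T, B3->T, B3->T, B3->T, B3->T, B3->T, B3->F, B4->T; covers B1=T, B1=F, B2=T, B3=T, B3=F, B4=T
input #5 (c=1, h=5, y=0): events B1->F, B2->T, B3->T, B3->T, B3->T, B3->T, B3->F, B4->T; covers B1=F, B2=T, B3=T, B3=F, B4=T
input #6 (c=4, h=4, y=0): events B1->F, B2->F, B3->T, B3->T, B3->T, B3->T, B3->F, B4->T; covers B1=F, B2=F, B3=T, B3=F, B4=T
input #7 (c=1, h=4, y=-4): events B1->T, B1->T, B1->T, B1->T, B1->T, B1->T, B1->T, B1->F, B2->T, B3->T, B3->T, B3->T, B3->T, B3->T, ...; covers B1=T, B1=F, B2=T, B3=T, B3=F, B4=T
input #8 (c=1, h=6, y=0): events B1->F, B2->T, B3->T, B3->T, B3->T, B3->T, B3->F, B4->F; covers B1=F, B2=T, B3=T, B3=F, B4=F
input #9 (c=2, h=5, y=-2): events B1->T, B1->F, B2->F, B3->T, B3->T, B3->T, B3->T, B3->T, B3->T, B3->F, B4->T; covers B1=T, B1=F, B2=F, B3=T, B3=F, B4=T
input #10 (c=2, h=6, y=-2): events B1->T, B1->F, B2->F, B3->T, B3->T, B3->T, B3->T, B3->T, B3->T, B3->F, B4->F; covers B1=T, B1=F, B2=F, B3=T, B3=F, B4=F
union over all inputs: B1=T, B1=F, B2=T, B2=F, B3=T, B3=F, B4=T, B4=F (8 outcomes)
checked all size-1 subsets: none covers 8 outcomes (max 6/8)
size 2: inputs {1, 10} cover all 8 outcomes, and no lexicographically smaller subset of this size does
Answer: 2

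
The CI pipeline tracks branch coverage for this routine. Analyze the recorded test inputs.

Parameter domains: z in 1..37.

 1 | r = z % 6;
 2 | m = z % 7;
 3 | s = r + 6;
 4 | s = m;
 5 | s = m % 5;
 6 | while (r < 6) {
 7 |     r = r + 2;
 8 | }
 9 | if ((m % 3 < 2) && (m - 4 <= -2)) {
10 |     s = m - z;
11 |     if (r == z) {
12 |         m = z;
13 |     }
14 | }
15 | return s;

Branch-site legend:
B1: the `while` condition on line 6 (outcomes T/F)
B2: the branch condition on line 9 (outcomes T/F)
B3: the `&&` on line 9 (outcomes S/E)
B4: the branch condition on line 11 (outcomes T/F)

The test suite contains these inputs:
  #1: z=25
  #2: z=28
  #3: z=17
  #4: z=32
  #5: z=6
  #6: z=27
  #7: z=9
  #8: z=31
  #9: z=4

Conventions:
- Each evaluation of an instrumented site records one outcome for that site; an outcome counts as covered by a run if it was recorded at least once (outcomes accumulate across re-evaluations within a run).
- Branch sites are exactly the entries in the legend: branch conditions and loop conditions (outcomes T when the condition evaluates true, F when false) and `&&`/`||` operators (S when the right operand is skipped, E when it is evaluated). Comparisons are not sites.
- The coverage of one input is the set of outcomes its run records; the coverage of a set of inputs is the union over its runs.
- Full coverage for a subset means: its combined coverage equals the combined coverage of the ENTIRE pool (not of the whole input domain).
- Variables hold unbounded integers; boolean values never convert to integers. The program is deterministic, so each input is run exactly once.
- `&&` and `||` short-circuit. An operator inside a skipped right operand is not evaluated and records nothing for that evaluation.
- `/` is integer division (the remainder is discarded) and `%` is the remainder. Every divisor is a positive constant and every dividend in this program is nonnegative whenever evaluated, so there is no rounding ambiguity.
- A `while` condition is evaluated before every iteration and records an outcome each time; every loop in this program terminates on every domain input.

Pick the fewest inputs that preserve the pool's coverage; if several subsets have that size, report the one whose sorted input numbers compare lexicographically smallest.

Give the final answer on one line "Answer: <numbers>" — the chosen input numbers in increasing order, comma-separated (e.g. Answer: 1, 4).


#1 (z=25) -> B1->T, B1->T, B1->T, B1->F, B3->E, B2->F; covered: B1=T, B1=F, B2=F, B3=E
#2 (z=28) -> B1->T, B1->F, B3->E, B2->T, B4->F; covered: B1=T, B1=F, B2=T, B3=E, B4=F
#3 (z=17) -> B1->T, B1->F, B3->E, B2->F; covered: B1=T, B1=F, B2=F, B3=E
#4 (z=32) -> B1->T, B1->T, B1->F, B3->E, B2->F; covered: B1=T, B1=F, B2=F, B3=E
#5 (z=6) -> B1->T, B1->T, B1->T, B1->F, B3->E, B2->F; covered: B1=T, B1=F, B2=F, B3=E
#6 (z=27) -> B1->T, B1->T, B1->F, B3->E, B2->F; covered: B1=T, B1=F, B2=F, B3=E
#7 (z=9) -> B1->T, B1->T, B1->F, B3->S, B2->F; covered: B1=T, B1=F, B2=F, B3=S
#8 (z=31) -> B1->T, B1->T, B1->T, B1->F, B3->E, B2->F; covered: B1=T, B1=F, B2=F, B3=E
#9 (z=4) -> B1->T, B1->F, B3->E, B2->F; covered: B1=T, B1=F, B2=F, B3=E
union over all inputs: B1=T, B1=F, B2=T, B2=F, B3=S, B3=E, B4=F (7 outcomes)
no size-1 subset reaches all 7 outcomes (best union: 5/7)
size 2: inputs {2, 7} cover all 7 outcomes, and no lexicographically smaller subset of this size does
Answer: 2, 7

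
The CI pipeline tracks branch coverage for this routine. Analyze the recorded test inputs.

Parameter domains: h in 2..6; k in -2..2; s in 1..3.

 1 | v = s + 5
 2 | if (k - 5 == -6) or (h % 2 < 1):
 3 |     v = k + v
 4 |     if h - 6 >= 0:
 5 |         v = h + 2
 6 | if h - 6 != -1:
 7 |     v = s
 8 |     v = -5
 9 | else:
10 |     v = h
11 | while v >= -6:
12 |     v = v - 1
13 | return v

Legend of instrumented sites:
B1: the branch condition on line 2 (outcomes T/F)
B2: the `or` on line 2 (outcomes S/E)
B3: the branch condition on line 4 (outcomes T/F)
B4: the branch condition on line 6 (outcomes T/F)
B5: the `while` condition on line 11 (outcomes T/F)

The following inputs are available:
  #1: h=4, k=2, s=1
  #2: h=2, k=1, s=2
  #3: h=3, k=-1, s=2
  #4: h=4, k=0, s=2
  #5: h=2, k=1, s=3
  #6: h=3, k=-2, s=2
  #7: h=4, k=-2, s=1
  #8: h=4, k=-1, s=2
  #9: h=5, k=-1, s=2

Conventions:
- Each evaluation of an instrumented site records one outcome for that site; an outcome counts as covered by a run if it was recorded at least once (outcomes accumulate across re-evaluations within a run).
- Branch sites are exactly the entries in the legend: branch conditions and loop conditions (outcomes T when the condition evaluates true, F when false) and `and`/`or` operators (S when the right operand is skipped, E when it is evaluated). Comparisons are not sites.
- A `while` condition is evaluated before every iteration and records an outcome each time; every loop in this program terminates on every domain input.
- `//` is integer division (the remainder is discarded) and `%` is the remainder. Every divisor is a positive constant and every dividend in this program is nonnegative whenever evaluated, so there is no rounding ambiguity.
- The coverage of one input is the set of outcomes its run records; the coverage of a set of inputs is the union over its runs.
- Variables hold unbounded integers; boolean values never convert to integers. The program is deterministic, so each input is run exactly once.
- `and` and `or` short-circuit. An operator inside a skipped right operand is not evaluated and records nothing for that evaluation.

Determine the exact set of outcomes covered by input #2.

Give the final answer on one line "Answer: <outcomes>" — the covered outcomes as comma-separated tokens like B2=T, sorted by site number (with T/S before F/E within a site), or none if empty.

Simulating input #2 (h=2, k=1, s=2) step by step:
  B2->E, B1->T, B3->F, B4->T, B5->T, B5->T, B5->F
collecting distinct outcomes: B1=T, B2=E, B3=F, B4=T, B5=T, B5=F

Answer: B1=T, B2=E, B3=F, B4=T, B5=T, B5=F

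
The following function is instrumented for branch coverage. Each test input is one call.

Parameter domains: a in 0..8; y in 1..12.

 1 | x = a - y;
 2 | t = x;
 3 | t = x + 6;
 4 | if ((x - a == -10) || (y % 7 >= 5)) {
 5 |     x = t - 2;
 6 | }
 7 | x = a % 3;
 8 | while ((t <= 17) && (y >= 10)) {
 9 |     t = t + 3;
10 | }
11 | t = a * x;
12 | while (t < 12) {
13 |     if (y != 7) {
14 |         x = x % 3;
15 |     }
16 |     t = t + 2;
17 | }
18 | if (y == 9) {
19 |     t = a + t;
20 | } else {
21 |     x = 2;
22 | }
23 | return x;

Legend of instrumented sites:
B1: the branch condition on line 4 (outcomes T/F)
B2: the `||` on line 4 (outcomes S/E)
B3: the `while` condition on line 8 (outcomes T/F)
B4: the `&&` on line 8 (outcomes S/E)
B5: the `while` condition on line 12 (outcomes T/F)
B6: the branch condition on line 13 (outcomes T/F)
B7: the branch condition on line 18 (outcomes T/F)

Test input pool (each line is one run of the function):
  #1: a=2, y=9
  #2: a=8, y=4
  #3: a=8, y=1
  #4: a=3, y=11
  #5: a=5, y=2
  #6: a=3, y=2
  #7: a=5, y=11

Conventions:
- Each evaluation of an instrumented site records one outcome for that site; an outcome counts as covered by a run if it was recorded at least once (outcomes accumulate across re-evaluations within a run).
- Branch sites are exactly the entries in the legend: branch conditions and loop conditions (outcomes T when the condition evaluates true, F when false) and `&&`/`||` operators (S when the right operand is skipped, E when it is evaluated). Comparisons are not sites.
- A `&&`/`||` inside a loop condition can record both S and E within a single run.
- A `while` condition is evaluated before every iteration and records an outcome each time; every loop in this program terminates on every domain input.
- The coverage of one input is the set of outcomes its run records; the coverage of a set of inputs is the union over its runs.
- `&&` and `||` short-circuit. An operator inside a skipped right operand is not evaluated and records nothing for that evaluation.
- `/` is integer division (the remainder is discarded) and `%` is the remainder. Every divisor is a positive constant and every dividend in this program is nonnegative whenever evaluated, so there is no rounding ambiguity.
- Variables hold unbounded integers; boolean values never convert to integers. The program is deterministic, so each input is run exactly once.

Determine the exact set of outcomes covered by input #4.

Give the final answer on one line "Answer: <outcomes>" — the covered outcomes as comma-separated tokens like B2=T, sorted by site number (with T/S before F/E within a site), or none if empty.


Tracing the run of input #4 (a=3, y=11):
  B2->E, B1->F, B4->E, B3->T, B4->E, B3->T, B4->E, B3->T, B4->E, B3->T
  B4->E, B3->T, B4->E, B3->T, B4->E, B3->T, B4->S, B3->F, B5->T, B6->T
  B5->T, B6->T, B5->T, B6->T, B5->T, B6->T, B5->T, B6->T, B5->T, B6->T
  B5->F, B7->F
distinct outcomes covered: B1=F, B2=E, B3=T, B3=F, B4=S, B4=E, B5=T, B5=F, B6=T, B7=F
Answer: B1=F, B2=E, B3=T, B3=F, B4=S, B4=E, B5=T, B5=F, B6=T, B7=F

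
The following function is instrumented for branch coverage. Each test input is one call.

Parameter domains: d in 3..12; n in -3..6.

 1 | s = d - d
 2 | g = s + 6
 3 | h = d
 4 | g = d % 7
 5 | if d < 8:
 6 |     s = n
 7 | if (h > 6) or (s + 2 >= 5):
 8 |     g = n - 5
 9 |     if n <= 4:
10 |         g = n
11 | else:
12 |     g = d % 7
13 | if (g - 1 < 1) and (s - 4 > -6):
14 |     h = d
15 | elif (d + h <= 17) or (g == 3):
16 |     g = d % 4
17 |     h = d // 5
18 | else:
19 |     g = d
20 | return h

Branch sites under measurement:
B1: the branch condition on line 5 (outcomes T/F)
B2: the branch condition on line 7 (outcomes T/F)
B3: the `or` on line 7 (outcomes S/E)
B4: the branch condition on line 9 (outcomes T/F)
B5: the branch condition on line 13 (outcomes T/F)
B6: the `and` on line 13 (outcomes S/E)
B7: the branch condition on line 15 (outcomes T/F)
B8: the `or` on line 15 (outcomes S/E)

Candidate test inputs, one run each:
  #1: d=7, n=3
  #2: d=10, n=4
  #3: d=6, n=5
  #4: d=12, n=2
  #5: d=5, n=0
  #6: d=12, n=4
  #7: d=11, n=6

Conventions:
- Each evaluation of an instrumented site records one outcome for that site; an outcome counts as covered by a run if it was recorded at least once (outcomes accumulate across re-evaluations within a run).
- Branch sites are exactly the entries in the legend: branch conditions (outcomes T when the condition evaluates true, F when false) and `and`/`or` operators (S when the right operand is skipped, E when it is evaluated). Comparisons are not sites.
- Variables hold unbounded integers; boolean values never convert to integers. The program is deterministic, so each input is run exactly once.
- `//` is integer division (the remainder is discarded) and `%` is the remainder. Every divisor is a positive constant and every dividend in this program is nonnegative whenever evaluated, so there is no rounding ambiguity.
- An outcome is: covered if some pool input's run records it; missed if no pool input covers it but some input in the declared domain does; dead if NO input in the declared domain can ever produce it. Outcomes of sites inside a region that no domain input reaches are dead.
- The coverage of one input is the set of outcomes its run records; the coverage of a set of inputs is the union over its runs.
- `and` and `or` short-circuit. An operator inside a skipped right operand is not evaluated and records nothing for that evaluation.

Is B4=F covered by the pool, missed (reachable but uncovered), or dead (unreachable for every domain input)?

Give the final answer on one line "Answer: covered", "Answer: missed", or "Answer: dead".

B4=F is recorded by pool input(s) 3, 7 -> covered

Answer: covered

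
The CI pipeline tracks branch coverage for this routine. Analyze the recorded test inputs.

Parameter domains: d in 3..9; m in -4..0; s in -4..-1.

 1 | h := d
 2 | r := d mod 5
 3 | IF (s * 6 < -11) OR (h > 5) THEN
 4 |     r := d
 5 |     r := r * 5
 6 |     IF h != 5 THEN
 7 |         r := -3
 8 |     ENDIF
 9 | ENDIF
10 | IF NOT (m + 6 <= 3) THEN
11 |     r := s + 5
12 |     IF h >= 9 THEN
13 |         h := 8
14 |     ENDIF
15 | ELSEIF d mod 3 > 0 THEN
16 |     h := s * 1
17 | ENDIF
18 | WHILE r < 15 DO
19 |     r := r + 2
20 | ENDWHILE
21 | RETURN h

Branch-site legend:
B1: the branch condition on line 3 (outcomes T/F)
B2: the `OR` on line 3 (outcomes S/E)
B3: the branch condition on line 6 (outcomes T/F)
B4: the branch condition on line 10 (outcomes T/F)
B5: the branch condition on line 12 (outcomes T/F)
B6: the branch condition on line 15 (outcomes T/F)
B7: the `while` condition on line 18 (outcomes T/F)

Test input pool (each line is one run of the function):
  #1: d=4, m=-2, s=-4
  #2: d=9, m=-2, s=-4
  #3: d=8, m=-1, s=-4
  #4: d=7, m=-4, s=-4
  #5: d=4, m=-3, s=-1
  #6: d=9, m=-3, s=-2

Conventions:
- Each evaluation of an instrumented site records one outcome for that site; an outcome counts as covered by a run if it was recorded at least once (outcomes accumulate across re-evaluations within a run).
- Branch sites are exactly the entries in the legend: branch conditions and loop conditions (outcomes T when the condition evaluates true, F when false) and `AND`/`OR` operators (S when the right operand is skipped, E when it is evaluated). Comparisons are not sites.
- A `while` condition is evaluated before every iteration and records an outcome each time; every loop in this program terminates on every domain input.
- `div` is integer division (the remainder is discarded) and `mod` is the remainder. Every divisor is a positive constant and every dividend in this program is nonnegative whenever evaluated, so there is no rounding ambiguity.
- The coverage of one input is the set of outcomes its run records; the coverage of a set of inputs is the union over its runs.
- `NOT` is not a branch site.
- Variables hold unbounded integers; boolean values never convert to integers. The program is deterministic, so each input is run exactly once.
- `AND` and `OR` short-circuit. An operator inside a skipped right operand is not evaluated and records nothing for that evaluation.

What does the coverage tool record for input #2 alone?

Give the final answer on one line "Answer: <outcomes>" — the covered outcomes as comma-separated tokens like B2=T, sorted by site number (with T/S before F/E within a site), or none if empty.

Tracing the run of input #2 (d=9, m=-2, s=-4):
  B2->S, B1->T, B3->T, B4->T, B5->T, B7->T, B7->T, B7->T, B7->T, B7->T
  B7->T, B7->T, B7->F
as a set, this run covers: B1=T, B2=S, B3=T, B4=T, B5=T, B7=T, B7=F

Answer: B1=T, B2=S, B3=T, B4=T, B5=T, B7=T, B7=F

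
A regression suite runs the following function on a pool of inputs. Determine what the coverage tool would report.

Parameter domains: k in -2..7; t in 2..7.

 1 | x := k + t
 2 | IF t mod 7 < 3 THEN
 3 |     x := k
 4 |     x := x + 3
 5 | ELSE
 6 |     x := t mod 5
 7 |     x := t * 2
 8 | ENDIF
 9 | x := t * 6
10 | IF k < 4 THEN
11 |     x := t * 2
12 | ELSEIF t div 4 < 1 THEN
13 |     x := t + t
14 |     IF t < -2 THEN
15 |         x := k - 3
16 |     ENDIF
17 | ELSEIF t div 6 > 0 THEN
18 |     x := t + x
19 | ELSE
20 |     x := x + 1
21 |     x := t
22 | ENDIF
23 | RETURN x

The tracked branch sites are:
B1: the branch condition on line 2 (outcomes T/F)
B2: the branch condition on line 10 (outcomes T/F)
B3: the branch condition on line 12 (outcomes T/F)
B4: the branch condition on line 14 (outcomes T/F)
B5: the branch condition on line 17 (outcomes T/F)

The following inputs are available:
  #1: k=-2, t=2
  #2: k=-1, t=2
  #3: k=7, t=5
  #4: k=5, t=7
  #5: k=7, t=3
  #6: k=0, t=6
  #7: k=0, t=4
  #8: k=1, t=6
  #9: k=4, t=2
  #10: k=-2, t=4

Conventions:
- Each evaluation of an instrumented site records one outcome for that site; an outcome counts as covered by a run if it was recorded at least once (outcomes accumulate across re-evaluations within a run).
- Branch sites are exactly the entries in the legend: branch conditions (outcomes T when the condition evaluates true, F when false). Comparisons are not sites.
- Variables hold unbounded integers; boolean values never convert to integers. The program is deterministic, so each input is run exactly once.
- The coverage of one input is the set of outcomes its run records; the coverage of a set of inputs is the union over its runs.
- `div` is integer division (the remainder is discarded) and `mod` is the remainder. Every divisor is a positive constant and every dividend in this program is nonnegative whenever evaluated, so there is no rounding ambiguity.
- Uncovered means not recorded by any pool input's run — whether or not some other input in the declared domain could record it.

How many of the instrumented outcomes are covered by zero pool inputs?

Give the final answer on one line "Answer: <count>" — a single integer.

input #1, k=-2, t=2: outcomes B1=T, B2=T
input #2, k=-1, t=2: outcomes B1=T, B2=T
input #3, k=7, t=5: outcomes B1=F, B2=F, B3=F, B5=F
input #4, k=5, t=7: outcomes B1=T, B2=F, B3=F, B5=T
input #5, k=7, t=3: outcomes B1=F, B2=F, B3=T, B4=F
input #6, k=0, t=6: outcomes B1=F, B2=T
input #7, k=0, t=4: outcomes B1=F, B2=T
input #8, k=1, t=6: outcomes B1=F, B2=T
input #9, k=4, t=2: outcomes B1=T, B2=F, B3=T, B4=F
input #10, k=-2, t=4: outcomes B1=F, B2=T
union over the pool: B1=T, B1=F, B2=T, B2=F, B3=T, B3=F, B4=F, B5=T, B5=F
uncovered (1 of 10): B4=T

Answer: 1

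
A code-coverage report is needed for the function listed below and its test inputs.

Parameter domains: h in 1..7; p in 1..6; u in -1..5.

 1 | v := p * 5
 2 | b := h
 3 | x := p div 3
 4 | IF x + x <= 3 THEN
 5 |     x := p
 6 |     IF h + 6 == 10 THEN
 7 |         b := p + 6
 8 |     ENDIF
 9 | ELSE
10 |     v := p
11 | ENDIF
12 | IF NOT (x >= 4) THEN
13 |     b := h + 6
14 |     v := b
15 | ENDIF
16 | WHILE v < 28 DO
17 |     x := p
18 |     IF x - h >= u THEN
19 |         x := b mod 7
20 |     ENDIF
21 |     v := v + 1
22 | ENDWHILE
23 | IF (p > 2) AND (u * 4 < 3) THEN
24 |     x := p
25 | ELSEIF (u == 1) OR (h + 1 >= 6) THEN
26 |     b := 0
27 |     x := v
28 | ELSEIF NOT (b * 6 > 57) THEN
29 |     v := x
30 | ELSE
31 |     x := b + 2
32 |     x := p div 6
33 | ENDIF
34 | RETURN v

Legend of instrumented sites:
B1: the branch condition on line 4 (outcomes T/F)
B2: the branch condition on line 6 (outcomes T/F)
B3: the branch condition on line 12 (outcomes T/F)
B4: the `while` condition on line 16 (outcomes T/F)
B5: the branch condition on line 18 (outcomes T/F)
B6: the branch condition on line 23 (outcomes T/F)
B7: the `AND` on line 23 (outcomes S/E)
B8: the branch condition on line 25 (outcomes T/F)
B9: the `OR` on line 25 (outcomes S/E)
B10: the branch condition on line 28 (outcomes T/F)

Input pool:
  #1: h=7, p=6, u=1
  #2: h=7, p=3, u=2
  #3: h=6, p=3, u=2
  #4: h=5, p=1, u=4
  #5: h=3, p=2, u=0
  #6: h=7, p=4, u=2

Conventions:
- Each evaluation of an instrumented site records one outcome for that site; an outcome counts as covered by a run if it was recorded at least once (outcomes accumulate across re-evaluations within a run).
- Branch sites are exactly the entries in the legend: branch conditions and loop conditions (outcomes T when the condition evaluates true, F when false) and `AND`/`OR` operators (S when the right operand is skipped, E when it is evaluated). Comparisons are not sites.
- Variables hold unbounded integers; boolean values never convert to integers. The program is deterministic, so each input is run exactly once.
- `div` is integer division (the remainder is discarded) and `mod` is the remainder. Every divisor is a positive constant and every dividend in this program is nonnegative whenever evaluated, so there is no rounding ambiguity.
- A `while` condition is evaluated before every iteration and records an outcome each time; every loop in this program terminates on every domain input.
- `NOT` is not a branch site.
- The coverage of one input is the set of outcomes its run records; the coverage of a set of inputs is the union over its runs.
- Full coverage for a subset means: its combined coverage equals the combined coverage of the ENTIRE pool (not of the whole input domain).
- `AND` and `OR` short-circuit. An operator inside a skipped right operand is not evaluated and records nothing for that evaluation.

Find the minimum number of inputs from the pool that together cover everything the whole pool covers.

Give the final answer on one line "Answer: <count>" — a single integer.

run #1 (h=7, p=6, u=1) runs B1->F, B3->T, B4->T, B5->F, B4->T, B5->F, B4->T, B5->F, B4->T, B5->F, B4->T, B5->F, B4->T, B5->F, ...; records B1=F, B3=T, B4=T, B4=F, B5=F, B6=F, B7=E, B8=T, B9=S
run #2 (h=7, p=3, u=2) runs B1->T, B2->F, B3->T, B4->T, B5->F, B4->T, B5->F, B4->T, B5->F, B4->T, B5->F, B4->T, B5->F, B4->T, ...; records B1=T, B2=F, B3=T, B4=T, B4=F, B5=F, B6=F, B7=E, B8=T, B9=E
run #3 (h=6, p=3, u=2) runs B1->T, B2->F, B3->T, B4->T, B5->F, B4->T, B5->F, B4->T, B5->F, B4->T, B5->F, B4->T, B5->F, B4->T, ...; records B1=T, B2=F, B3=T, B4=T, B4=F, B5=F, B6=F, B7=E, B8=T, B9=E
run #4 (h=5, p=1, u=4) runs B1->T, B2->F, B3->T, B4->T, B5->F, B4->T, B5->F, B4->T, B5->F, B4->T, B5->F, B4->T, B5->F, B4->T, ...; records B1=T, B2=F, B3=T, B4=T, B4=F, B5=F, B6=F, B7=S, B8=T, B9=E
run #5 (h=3, p=2, u=0) runs B1->T, B2->F, B3->T, B4->T, B5->F, B4->T, B5->F, B4->T, B5->F, B4->T, B5->F, B4->T, B5->F, B4->T, ...; records B1=T, B2=F, B3=T, B4=T, B4=F, B5=F, B6=F, B7=S, B8=F, B9=E, B10=T
run #6 (h=7, p=4, u=2) runs B1->T, B2->F, B3->F, B4->T, B5->F, B4->T, B5->F, B4->T, B5->F, B4->T, B5->F, B4->T, B5->F, B4->T, ...; records B1=T, B2=F, B3=F, B4=T, B4=F, B5=F, B6=F, B7=E, B8=T, B9=E
pool-wide coverage (16 outcomes): B1=T, B1=F, B2=F, B3=T, B3=F, B4=T, B4=F, B5=F, B6=F, B7=S, B7=E, B8=T, B8=F, B9=S, B9=E, B10=T
every size-1 subset falls short of the 16 outcomes (best: 11/16)
every size-2 subset falls short of the 16 outcomes (best: 15/16)
size 3: inputs {1, 5, 6} cover all 16 outcomes, and no lexicographically smaller subset of this size does

Answer: 3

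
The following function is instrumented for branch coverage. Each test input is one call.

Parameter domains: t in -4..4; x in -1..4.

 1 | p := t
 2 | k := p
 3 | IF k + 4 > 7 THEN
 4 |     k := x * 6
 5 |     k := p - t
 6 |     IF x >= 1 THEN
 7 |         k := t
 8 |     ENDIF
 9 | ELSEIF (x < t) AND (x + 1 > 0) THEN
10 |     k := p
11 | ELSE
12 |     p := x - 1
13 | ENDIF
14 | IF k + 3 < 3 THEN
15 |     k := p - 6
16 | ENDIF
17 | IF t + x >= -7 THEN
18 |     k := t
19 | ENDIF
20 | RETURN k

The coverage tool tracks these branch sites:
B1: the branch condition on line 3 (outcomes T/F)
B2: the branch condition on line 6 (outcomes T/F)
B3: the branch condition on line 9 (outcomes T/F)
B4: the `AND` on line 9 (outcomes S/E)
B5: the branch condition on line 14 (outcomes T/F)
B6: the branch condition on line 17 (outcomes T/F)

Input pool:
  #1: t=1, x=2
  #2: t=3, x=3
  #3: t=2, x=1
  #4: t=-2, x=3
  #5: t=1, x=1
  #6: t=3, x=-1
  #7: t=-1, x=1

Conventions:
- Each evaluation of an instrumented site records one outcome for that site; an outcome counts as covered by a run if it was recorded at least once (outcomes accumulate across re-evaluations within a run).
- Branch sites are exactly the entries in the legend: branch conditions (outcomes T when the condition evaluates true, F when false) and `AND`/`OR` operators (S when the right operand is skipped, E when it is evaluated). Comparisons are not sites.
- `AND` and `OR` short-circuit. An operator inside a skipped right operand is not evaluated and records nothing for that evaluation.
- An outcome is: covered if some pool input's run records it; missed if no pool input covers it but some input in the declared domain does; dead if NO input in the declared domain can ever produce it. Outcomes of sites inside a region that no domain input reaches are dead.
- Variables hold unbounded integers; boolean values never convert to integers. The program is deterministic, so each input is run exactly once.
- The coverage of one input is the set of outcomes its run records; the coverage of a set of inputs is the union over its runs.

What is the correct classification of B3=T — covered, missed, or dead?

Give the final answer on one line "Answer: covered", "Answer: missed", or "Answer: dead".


B3=T is recorded by pool input(s) 3 -> covered
Answer: covered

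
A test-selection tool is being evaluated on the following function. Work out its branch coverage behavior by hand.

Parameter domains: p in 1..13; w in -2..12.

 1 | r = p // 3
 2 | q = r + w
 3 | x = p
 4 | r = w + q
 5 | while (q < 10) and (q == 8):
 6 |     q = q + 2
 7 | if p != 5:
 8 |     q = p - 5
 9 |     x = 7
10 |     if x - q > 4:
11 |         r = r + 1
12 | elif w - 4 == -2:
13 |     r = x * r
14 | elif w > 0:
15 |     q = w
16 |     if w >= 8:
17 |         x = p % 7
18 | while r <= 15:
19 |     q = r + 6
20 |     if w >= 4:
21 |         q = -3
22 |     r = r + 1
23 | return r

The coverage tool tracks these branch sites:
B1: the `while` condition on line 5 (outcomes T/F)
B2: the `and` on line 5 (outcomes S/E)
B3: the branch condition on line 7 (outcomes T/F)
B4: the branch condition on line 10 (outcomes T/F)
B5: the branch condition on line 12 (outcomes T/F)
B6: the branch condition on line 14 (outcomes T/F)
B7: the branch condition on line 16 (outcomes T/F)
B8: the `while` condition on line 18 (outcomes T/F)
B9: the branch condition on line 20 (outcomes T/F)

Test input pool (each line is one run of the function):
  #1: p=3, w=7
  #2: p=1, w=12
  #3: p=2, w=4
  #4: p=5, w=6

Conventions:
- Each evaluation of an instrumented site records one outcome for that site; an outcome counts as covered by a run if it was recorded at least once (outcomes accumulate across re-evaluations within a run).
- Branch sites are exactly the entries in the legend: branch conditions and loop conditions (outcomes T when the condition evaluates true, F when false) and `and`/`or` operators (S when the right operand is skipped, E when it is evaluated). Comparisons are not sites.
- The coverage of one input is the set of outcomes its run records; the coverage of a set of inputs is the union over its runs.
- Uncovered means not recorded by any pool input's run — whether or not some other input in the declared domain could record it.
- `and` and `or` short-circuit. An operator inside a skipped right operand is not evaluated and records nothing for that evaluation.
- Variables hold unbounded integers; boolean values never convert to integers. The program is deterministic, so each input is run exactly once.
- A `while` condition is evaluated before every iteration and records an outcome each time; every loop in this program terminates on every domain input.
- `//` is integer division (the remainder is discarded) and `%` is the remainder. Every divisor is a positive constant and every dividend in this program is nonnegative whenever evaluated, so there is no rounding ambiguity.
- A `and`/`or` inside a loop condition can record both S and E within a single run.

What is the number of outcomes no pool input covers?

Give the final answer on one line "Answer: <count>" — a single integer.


run #1 (p=3, w=7) runs B2->E, B1->T, B2->S, B1->F, B3->T, B4->T, B8->F; records B1=T, B1=F, B2=S, B2=E, B3=T, B4=T, B8=F
run #2 (p=1, w=12) runs B2->S, B1->F, B3->T, B4->T, B8->F; records B1=F, B2=S, B3=T, B4=T, B8=F
run #3 (p=2, w=4) runs B2->E, B1->F, B3->T, B4->T, B8->T, B9->T, B8->T, B9->T, B8->T, B9->T, B8->T, B9->T, B8->T, B9->T, ...; records B1=F, B2=E, B3=T, B4=T, B8=T, B8=F, B9=T
run #4 (p=5, w=6) runs B2->E, B1->F, B3->F, B5->F, B6->T, B7->F, B8->T, B9->T, B8->T, B9->T, B8->T, B9->T, B8->F; records B1=F, B2=E, B3=F, B5=F, B6=T, B7=F, B8=T, B8=F, B9=T
union over the pool: B1=T, B1=F, B2=S, B2=E, B3=T, B3=F, B4=T, B5=F, B6=T, B7=F, B8=T, B8=F, B9=T
uncovered (5 of 18): B4=F, B5=T, B6=F, B7=T, B9=F
Answer: 5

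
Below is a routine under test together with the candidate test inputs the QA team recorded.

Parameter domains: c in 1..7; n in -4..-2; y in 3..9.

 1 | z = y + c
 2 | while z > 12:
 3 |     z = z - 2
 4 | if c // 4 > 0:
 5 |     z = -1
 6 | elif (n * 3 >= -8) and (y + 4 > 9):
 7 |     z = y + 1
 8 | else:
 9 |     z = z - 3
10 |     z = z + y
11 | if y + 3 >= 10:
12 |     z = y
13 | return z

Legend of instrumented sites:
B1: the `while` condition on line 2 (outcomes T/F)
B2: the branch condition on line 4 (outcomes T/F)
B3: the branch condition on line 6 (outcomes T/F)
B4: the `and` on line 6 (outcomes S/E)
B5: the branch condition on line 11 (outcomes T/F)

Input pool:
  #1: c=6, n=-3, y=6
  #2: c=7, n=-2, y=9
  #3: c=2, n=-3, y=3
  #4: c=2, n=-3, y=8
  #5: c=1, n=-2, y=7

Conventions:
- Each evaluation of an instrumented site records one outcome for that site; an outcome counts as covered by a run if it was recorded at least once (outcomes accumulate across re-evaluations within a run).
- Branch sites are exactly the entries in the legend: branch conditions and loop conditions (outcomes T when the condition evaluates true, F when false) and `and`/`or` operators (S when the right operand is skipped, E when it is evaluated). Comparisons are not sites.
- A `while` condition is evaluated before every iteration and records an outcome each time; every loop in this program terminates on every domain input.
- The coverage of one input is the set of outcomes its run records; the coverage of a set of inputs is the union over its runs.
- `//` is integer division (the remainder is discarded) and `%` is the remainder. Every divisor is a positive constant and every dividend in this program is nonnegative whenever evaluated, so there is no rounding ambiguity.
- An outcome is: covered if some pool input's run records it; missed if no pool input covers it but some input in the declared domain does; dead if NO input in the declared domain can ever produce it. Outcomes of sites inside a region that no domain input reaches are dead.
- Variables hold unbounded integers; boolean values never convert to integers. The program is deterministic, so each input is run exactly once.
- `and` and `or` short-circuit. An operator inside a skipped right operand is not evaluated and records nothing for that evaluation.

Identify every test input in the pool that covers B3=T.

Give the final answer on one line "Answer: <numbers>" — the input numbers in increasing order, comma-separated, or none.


input #1 (c=6, n=-3, y=6): never hits B3=T
input #2 (c=7, n=-2, y=9): never hits B3=T
input #3 (c=2, n=-3, y=3): never hits B3=T
input #4 (c=2, n=-3, y=8): never hits B3=T
input #5 (c=1, n=-2, y=7): hits B3=T
Answer: 5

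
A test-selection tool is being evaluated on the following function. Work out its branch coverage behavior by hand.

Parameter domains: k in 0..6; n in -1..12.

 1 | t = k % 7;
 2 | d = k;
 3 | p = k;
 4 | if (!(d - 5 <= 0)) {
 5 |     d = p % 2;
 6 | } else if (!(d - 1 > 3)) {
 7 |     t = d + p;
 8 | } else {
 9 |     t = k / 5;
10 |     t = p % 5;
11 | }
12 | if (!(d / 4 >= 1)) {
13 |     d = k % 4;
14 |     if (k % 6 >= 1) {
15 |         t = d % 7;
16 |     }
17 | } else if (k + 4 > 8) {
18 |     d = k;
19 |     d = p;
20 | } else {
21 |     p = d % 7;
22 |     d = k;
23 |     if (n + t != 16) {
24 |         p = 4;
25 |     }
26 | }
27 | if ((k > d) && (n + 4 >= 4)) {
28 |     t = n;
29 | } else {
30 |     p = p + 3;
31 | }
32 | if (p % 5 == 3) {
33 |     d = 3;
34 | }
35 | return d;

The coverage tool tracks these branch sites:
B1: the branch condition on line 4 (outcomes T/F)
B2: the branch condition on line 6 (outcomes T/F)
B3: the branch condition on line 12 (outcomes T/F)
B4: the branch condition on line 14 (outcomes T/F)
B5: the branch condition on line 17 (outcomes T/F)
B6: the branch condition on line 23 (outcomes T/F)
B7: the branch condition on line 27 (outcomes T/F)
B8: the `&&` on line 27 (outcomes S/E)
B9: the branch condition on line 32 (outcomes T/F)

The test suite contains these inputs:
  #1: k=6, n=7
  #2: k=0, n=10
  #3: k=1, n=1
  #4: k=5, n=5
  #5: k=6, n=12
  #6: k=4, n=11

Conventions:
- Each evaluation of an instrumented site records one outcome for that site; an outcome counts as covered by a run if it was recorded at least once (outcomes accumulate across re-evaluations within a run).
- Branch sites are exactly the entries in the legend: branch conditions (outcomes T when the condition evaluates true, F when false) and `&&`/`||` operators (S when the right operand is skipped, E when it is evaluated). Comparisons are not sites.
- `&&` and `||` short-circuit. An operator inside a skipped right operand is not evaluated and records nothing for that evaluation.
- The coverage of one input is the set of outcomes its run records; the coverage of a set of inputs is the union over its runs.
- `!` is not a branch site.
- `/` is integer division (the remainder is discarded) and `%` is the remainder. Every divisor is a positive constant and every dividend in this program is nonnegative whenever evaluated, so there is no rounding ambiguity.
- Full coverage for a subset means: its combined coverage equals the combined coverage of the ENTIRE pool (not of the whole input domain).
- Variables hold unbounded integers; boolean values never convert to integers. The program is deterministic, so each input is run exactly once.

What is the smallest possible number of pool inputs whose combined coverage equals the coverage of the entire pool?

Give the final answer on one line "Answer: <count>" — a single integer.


run #1 (k=6, n=7) runs B1->T, B3->T, B4->F, B8->E, B7->T, B9->F; records B1=T, B3=T, B4=F, B7=T, B8=E, B9=F
run #2 (k=0, n=10) runs B1->F, B2->T, B3->T, B4->F, B8->S, B7->F, B9->T; records B1=F, B2=T, B3=T, B4=F, B7=F, B8=S, B9=T
run #3 (k=1, n=1) runs B1->F, B2->T, B3->T, B4->T, B8->S, B7->F, B9->F; records B1=F, B2=T, B3=T, B4=T, B7=F, B8=S, B9=F
run #4 (k=5, n=5) runs B1->F, B2->F, B3->F, B5->T, B8->S, B7->F, B9->T; records B1=F, B2=F, B3=F, B5=T, B7=F, B8=S, B9=T
run #5 (k=6, n=12) runs B1->T, B3->T, B4->F, B8->E, B7->T, B9->F; records B1=T, B3=T, B4=F, B7=T, B8=E, B9=F
run #6 (k=4, n=11) runs B1->F, B2->T, B3->F, B5->F, B6->T, B8->S, B7->F, B9->F; records B1=F, B2=T, B3=F, B5=F, B6=T, B7=F, B8=S, B9=F
union over all inputs: B1=T, B1=F, B2=T, B2=F, B3=T, B3=F, B4=T, B4=F, B5=T, B5=F, B6=T, B7=T, B7=F, B8=S, B8=E, B9=T, B9=F (17 outcomes)
checked all size-1 subsets: none covers 17 outcomes (max 8/17)
checked all size-2 subsets: none covers 17 outcomes (max 13/17)
checked all size-3 subsets: none covers 17 outcomes (max 16/17)
inputs {1, 3, 4, 6} (size 4) cover everything; no size-4 subset with a lexicographically smaller index list covers all 17
Answer: 4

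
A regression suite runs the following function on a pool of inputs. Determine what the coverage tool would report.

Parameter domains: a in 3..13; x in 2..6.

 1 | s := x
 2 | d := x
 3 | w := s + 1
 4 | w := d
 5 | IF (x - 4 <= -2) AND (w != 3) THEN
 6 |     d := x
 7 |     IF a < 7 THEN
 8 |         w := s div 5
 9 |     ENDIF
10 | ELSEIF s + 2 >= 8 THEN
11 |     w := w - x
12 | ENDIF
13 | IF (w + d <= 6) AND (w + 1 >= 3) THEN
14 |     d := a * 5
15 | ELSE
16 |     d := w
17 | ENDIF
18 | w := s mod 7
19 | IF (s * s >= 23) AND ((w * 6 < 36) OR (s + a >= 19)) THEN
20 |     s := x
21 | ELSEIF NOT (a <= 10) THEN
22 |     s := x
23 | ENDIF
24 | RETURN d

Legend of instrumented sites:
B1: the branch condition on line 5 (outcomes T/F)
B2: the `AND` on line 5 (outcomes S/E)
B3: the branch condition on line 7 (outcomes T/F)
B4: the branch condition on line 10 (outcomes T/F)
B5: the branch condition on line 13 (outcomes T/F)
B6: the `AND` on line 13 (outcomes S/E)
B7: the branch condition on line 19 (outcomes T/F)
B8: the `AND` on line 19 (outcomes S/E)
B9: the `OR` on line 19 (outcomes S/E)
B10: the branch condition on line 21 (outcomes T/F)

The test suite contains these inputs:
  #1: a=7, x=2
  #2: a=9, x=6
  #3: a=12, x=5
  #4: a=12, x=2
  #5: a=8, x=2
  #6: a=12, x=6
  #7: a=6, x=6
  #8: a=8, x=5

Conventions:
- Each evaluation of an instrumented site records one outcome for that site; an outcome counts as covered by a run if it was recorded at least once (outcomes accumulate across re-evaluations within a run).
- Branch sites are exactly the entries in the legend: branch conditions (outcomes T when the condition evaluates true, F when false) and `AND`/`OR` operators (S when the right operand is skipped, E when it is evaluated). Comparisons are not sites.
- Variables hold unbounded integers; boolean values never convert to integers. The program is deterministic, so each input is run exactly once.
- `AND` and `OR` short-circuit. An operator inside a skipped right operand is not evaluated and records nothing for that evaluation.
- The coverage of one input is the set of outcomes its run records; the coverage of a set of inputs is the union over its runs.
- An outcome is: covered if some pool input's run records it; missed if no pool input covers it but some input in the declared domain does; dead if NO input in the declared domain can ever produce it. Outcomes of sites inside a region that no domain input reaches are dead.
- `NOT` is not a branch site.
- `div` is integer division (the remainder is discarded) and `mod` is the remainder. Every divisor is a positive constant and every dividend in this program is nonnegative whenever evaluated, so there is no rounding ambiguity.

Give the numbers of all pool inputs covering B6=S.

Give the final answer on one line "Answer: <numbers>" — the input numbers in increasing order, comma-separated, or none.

input #1 (a=7, x=2): never hits B6=S
input #2 (a=9, x=6): never hits B6=S
input #3 (a=12, x=5): hits B6=S
input #4 (a=12, x=2): never hits B6=S
input #5 (a=8, x=2): never hits B6=S
input #6 (a=12, x=6): never hits B6=S
input #7 (a=6, x=6): never hits B6=S
input #8 (a=8, x=5): hits B6=S

Answer: 3, 8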